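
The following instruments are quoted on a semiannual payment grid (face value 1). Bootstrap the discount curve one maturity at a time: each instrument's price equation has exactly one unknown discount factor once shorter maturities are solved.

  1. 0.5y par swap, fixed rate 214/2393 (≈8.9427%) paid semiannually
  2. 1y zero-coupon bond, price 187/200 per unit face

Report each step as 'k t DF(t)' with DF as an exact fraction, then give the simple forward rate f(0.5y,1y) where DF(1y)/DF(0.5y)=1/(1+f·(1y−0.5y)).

step 1 [0.5y] swap r/2=107/2393: DF=(1 − 107/2393·(0))/(1+107/2393) = 2393/2500 ≈ 0.957200
step 2 [1y] zero: DF = P = 187/200 ≈ 0.935000

1 1/2 2393/2500
2 1 187/200
f(0.5y,1y) = ((2393/2500)/(187/200) − 1)/(1/2) = 222/4675 ≈ 4.7487%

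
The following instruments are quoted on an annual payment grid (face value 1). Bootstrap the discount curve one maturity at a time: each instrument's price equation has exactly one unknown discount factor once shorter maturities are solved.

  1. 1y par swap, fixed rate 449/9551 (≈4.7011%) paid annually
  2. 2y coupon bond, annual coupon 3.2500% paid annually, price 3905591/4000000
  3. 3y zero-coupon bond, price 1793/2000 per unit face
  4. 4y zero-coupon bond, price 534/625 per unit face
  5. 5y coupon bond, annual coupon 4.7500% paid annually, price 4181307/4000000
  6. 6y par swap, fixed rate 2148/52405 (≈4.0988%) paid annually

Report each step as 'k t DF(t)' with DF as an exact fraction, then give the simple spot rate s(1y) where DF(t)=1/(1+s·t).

1 1 9551/10000
2 2 2289/2500
3 3 1793/2000
4 4 534/625
5 5 8337/10000
6 6 1963/2500
s(1y) = (1/(9551/10000) − 1)/(1) = 449/9551 ≈ 4.7011%

step 1 [1y] swap r/1=449/9551: DF=(1 − 449/9551·(0))/(1+449/9551) = 9551/10000 ≈ 0.955100
step 2 [2y] bond c/1=13/400: DF=(3905591/4000000 − 13/400·(0.955100))/(1+13/400) = 2289/2500 ≈ 0.915600
step 3 [3y] zero: DF = P = 1793/2000 ≈ 0.896500
step 4 [4y] zero: DF = P = 534/625 ≈ 0.854400
step 5 [5y] bond c/1=19/400: DF=(4181307/4000000 − 19/400·(0.955100+0.915600+0.896500+0.854400))/(1+19/400) = 8337/10000 ≈ 0.833700
step 6 [6y] swap r/1=2148/52405: DF=(1 − 2148/52405·(0.955100+0.915600+0.896500+0.854400+0.833700))/(1+2148/52405) = 1963/2500 ≈ 0.785200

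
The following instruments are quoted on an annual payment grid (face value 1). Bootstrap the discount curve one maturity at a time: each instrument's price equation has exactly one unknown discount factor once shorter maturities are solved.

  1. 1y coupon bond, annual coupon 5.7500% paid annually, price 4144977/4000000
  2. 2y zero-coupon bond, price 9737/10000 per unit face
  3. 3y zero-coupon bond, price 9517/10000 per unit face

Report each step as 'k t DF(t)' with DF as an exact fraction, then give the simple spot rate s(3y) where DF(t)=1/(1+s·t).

1 1 9799/10000
2 2 9737/10000
3 3 9517/10000
s(3y) = (1/(9517/10000) − 1)/(3) = 161/9517 ≈ 1.6917%

step 1 [1y] bond c/1=23/400: DF=(4144977/4000000 − 23/400·(0))/(1+23/400) = 9799/10000 ≈ 0.979900
step 2 [2y] zero: DF = P = 9737/10000 ≈ 0.973700
step 3 [3y] zero: DF = P = 9517/10000 ≈ 0.951700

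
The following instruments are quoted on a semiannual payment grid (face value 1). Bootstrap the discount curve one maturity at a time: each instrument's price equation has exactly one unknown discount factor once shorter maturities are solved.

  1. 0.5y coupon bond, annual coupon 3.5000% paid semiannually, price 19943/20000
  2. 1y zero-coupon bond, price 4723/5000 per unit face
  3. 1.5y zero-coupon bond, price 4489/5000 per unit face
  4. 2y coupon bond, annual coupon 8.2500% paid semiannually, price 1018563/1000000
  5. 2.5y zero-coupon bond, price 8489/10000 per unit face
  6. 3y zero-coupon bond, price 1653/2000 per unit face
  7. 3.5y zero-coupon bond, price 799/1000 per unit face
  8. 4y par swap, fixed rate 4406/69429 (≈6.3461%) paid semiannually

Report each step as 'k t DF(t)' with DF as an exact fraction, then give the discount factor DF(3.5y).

step 1 [0.5y] bond c/2=7/400: DF=(19943/20000 − 7/400·(0))/(1+7/400) = 49/50 ≈ 0.980000
step 2 [1y] zero: DF = P = 4723/5000 ≈ 0.944600
step 3 [1.5y] zero: DF = P = 4489/5000 ≈ 0.897800
step 4 [2y] bond c/2=33/800: DF=(1018563/1000000 − 33/800·(0.980000+0.944600+0.897800))/(1+33/800) = 1083/1250 ≈ 0.866400
step 5 [2.5y] zero: DF = P = 8489/10000 ≈ 0.848900
step 6 [3y] zero: DF = P = 1653/2000 ≈ 0.826500
step 7 [3.5y] zero: DF = P = 799/1000 ≈ 0.799000
step 8 [4y] swap r/2=2203/69429: DF=(1 − 2203/69429·(0.980000+0.944600+0.897800+0.866400+0.848900+0.826500+0.799000))/(1+2203/69429) = 7797/10000 ≈ 0.779700

1 1/2 49/50
2 1 4723/5000
3 3/2 4489/5000
4 2 1083/1250
5 5/2 8489/10000
6 3 1653/2000
7 7/2 799/1000
8 4 7797/10000
DF(3.5y) = 799/1000 ≈ 0.799000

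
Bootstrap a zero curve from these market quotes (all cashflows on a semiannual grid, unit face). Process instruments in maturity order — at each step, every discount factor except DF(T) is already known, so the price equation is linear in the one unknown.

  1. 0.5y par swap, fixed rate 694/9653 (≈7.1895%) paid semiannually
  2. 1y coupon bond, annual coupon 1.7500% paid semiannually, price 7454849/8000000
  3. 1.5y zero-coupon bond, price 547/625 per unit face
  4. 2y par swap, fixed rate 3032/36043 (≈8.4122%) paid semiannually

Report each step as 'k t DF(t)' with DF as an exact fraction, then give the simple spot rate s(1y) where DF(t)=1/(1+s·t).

step 1 [0.5y] swap r/2=347/9653: DF=(1 − 347/9653·(0))/(1+347/9653) = 9653/10000 ≈ 0.965300
step 2 [1y] bond c/2=7/800: DF=(7454849/8000000 − 7/800·(0.965300))/(1+7/800) = 4577/5000 ≈ 0.915400
step 3 [1.5y] zero: DF = P = 547/625 ≈ 0.875200
step 4 [2y] swap r/2=1516/36043: DF=(1 − 1516/36043·(0.965300+0.915400+0.875200))/(1+1516/36043) = 2121/2500 ≈ 0.848400

1 1/2 9653/10000
2 1 4577/5000
3 3/2 547/625
4 2 2121/2500
s(1y) = (1/(4577/5000) − 1)/(1) = 423/4577 ≈ 9.2419%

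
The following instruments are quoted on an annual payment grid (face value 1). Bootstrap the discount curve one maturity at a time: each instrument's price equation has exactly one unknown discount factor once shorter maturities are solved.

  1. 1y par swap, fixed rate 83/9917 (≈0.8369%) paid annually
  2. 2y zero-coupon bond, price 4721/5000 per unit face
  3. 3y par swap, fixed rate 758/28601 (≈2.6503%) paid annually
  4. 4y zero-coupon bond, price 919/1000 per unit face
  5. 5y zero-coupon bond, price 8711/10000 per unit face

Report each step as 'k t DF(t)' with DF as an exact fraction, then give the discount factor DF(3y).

step 1 [1y] swap r/1=83/9917: DF=(1 − 83/9917·(0))/(1+83/9917) = 9917/10000 ≈ 0.991700
step 2 [2y] zero: DF = P = 4721/5000 ≈ 0.944200
step 3 [3y] swap r/1=758/28601: DF=(1 − 758/28601·(0.991700+0.944200))/(1+758/28601) = 4621/5000 ≈ 0.924200
step 4 [4y] zero: DF = P = 919/1000 ≈ 0.919000
step 5 [5y] zero: DF = P = 8711/10000 ≈ 0.871100

1 1 9917/10000
2 2 4721/5000
3 3 4621/5000
4 4 919/1000
5 5 8711/10000
DF(3y) = 4621/5000 ≈ 0.924200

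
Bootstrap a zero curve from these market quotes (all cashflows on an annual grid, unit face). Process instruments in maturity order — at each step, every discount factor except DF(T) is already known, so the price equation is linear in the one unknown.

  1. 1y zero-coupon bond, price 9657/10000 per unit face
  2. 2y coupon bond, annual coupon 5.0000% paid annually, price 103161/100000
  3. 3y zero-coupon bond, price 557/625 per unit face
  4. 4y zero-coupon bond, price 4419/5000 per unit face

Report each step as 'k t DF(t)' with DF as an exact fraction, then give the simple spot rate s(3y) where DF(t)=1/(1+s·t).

step 1 [1y] zero: DF = P = 9657/10000 ≈ 0.965700
step 2 [2y] bond c/1=1/20: DF=(103161/100000 − 1/20·(0.965700))/(1+1/20) = 1873/2000 ≈ 0.936500
step 3 [3y] zero: DF = P = 557/625 ≈ 0.891200
step 4 [4y] zero: DF = P = 4419/5000 ≈ 0.883800

1 1 9657/10000
2 2 1873/2000
3 3 557/625
4 4 4419/5000
s(3y) = (1/(557/625) − 1)/(3) = 68/1671 ≈ 4.0694%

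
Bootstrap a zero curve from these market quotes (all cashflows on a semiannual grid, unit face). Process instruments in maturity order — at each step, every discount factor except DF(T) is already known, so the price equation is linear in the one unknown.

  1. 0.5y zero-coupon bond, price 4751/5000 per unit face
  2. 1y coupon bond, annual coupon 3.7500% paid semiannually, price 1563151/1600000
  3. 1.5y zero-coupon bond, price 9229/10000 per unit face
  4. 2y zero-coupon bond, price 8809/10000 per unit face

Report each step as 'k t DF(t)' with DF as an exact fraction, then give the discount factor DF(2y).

step 1 [0.5y] zero: DF = P = 4751/5000 ≈ 0.950200
step 2 [1y] bond c/2=3/160: DF=(1563151/1600000 − 3/160·(0.950200))/(1+3/160) = 1883/2000 ≈ 0.941500
step 3 [1.5y] zero: DF = P = 9229/10000 ≈ 0.922900
step 4 [2y] zero: DF = P = 8809/10000 ≈ 0.880900

1 1/2 4751/5000
2 1 1883/2000
3 3/2 9229/10000
4 2 8809/10000
DF(2y) = 8809/10000 ≈ 0.880900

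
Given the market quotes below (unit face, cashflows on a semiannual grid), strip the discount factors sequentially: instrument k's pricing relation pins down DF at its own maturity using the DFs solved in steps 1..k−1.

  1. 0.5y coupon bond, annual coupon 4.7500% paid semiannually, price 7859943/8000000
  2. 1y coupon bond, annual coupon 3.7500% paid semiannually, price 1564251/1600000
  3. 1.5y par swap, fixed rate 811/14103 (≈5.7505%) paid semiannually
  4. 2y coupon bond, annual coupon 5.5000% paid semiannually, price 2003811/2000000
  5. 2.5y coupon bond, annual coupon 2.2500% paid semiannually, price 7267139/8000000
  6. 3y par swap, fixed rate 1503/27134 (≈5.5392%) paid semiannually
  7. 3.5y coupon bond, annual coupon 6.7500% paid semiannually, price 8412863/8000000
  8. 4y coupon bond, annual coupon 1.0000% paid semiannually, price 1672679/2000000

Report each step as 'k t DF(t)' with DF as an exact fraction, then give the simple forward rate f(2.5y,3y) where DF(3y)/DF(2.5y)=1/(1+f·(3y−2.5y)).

step 1 [0.5y] bond c/2=19/800: DF=(7859943/8000000 − 19/800·(0))/(1+19/800) = 9597/10000 ≈ 0.959700
step 2 [1y] bond c/2=3/160: DF=(1564251/1600000 − 3/160·(0.959700))/(1+3/160) = 471/500 ≈ 0.942000
step 3 [1.5y] swap r/2=811/28206: DF=(1 − 811/28206·(0.959700+0.942000))/(1+811/28206) = 9189/10000 ≈ 0.918900
step 4 [2y] bond c/2=11/400: DF=(2003811/2000000 − 11/400·(0.959700+0.942000+0.918900))/(1+11/400) = 2249/2500 ≈ 0.899600
step 5 [2.5y] bond c/2=9/800: DF=(7267139/8000000 − 9/800·(0.959700+0.942000+0.918900+0.899600))/(1+9/800) = 8569/10000 ≈ 0.856900
step 6 [3y] swap r/2=1503/54268: DF=(1 − 1503/54268·(0.959700+0.942000+0.918900+0.899600+0.856900))/(1+1503/54268) = 8497/10000 ≈ 0.849700
step 7 [3.5y] bond c/2=27/800: DF=(8412863/8000000 − 27/800·(0.959700+0.942000+0.918900+0.899600+0.856900+0.849700))/(1+27/800) = 8401/10000 ≈ 0.840100
step 8 [4y] bond c/2=1/200: DF=(1672679/2000000 − 1/200·(0.959700+0.942000+0.918900+0.899600+0.856900+0.849700+0.840100))/(1+1/200) = 801/1000 ≈ 0.801000

1 1/2 9597/10000
2 1 471/500
3 3/2 9189/10000
4 2 2249/2500
5 5/2 8569/10000
6 3 8497/10000
7 7/2 8401/10000
8 4 801/1000
f(2.5y,3y) = ((8569/10000)/(8497/10000) − 1)/(1/2) = 144/8497 ≈ 1.6947%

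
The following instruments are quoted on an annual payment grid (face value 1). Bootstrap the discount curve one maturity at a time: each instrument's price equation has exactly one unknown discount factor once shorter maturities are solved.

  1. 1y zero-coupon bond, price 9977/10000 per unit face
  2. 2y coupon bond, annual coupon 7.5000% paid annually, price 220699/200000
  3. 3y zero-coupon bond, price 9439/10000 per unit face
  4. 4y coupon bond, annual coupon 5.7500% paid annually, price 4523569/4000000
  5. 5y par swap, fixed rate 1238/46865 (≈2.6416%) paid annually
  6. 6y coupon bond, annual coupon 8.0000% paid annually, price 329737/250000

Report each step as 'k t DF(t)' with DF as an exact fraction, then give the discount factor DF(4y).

step 1 [1y] zero: DF = P = 9977/10000 ≈ 0.997700
step 2 [2y] bond c/1=3/40: DF=(220699/200000 − 3/40·(0.997700))/(1+3/40) = 9569/10000 ≈ 0.956900
step 3 [3y] zero: DF = P = 9439/10000 ≈ 0.943900
step 4 [4y] bond c/1=23/400: DF=(4523569/4000000 − 23/400·(0.997700+0.956900+0.943900))/(1+23/400) = 4559/5000 ≈ 0.911800
step 5 [5y] swap r/1=1238/46865: DF=(1 − 1238/46865·(0.997700+0.956900+0.943900+0.911800))/(1+1238/46865) = 4381/5000 ≈ 0.876200
step 6 [6y] bond c/1=2/25: DF=(329737/250000 − 2/25·(0.997700+0.956900+0.943900+0.911800+0.876200))/(1+2/25) = 8741/10000 ≈ 0.874100

1 1 9977/10000
2 2 9569/10000
3 3 9439/10000
4 4 4559/5000
5 5 4381/5000
6 6 8741/10000
DF(4y) = 4559/5000 ≈ 0.911800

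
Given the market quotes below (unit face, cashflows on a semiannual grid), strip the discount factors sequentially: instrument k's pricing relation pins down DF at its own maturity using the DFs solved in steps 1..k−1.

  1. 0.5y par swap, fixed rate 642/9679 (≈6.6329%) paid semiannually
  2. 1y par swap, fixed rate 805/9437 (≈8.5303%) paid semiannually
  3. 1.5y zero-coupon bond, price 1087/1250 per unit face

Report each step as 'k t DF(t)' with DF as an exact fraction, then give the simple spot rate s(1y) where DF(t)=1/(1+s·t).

step 1 [0.5y] swap r/2=321/9679: DF=(1 − 321/9679·(0))/(1+321/9679) = 9679/10000 ≈ 0.967900
step 2 [1y] swap r/2=805/18874: DF=(1 − 805/18874·(0.967900))/(1+805/18874) = 1839/2000 ≈ 0.919500
step 3 [1.5y] zero: DF = P = 1087/1250 ≈ 0.869600

1 1/2 9679/10000
2 1 1839/2000
3 3/2 1087/1250
s(1y) = (1/(1839/2000) − 1)/(1) = 161/1839 ≈ 8.7548%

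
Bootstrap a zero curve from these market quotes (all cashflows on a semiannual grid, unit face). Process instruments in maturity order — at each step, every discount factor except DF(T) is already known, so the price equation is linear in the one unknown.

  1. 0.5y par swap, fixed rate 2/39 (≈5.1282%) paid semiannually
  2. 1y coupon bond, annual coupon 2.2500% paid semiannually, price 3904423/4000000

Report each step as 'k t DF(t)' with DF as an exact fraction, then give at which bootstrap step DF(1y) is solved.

step 1 [0.5y] swap r/2=1/39: DF=(1 − 1/39·(0))/(1+1/39) = 39/40 ≈ 0.975000
step 2 [1y] bond c/2=9/800: DF=(3904423/4000000 − 9/800·(0.975000))/(1+9/800) = 1193/1250 ≈ 0.954400

1 1/2 39/40
2 1 1193/1250
DF(1y) is solved at step 2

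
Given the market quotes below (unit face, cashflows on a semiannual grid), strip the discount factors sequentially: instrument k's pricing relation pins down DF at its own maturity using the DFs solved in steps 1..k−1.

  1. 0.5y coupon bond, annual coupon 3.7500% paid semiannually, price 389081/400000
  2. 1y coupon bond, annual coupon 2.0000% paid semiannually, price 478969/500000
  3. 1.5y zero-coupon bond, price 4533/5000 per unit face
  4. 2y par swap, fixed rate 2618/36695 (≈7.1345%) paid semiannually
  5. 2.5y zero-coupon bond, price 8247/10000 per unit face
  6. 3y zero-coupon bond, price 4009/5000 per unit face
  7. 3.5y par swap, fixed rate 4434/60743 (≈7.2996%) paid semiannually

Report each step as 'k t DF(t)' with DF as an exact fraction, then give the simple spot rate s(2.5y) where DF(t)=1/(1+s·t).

1 1/2 2387/2500
2 1 939/1000
3 3/2 4533/5000
4 2 8691/10000
5 5/2 8247/10000
6 3 4009/5000
7 7/2 7783/10000
s(2.5y) = (1/(8247/10000) − 1)/(5/2) = 3506/41235 ≈ 8.5025%

step 1 [0.5y] bond c/2=3/160: DF=(389081/400000 − 3/160·(0))/(1+3/160) = 2387/2500 ≈ 0.954800
step 2 [1y] bond c/2=1/100: DF=(478969/500000 − 1/100·(0.954800))/(1+1/100) = 939/1000 ≈ 0.939000
step 3 [1.5y] zero: DF = P = 4533/5000 ≈ 0.906600
step 4 [2y] swap r/2=1309/36695: DF=(1 − 1309/36695·(0.954800+0.939000+0.906600))/(1+1309/36695) = 8691/10000 ≈ 0.869100
step 5 [2.5y] zero: DF = P = 8247/10000 ≈ 0.824700
step 6 [3y] zero: DF = P = 4009/5000 ≈ 0.801800
step 7 [3.5y] swap r/2=2217/60743: DF=(1 − 2217/60743·(0.954800+0.939000+0.906600+0.869100+0.824700+0.801800))/(1+2217/60743) = 7783/10000 ≈ 0.778300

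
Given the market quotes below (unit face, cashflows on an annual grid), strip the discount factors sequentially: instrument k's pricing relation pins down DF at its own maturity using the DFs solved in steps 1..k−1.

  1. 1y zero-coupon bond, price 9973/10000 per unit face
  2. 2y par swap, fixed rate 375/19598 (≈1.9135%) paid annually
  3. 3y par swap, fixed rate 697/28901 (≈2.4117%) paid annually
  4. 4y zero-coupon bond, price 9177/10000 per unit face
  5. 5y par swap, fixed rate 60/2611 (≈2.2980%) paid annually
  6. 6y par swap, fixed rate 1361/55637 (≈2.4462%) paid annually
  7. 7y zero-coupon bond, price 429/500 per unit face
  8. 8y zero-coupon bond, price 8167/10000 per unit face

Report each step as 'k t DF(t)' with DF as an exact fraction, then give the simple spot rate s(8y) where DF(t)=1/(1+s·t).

step 1 [1y] zero: DF = P = 9973/10000 ≈ 0.997300
step 2 [2y] swap r/1=375/19598: DF=(1 − 375/19598·(0.997300))/(1+375/19598) = 77/80 ≈ 0.962500
step 3 [3y] swap r/1=697/28901: DF=(1 − 697/28901·(0.997300+0.962500))/(1+697/28901) = 9303/10000 ≈ 0.930300
step 4 [4y] zero: DF = P = 9177/10000 ≈ 0.917700
step 5 [5y] swap r/1=60/2611: DF=(1 − 60/2611·(0.997300+0.962500+0.930300+0.917700))/(1+60/2611) = 223/250 ≈ 0.892000
step 6 [6y] swap r/1=1361/55637: DF=(1 − 1361/55637·(0.997300+0.962500+0.930300+0.917700+0.892000))/(1+1361/55637) = 8639/10000 ≈ 0.863900
step 7 [7y] zero: DF = P = 429/500 ≈ 0.858000
step 8 [8y] zero: DF = P = 8167/10000 ≈ 0.816700

1 1 9973/10000
2 2 77/80
3 3 9303/10000
4 4 9177/10000
5 5 223/250
6 6 8639/10000
7 7 429/500
8 8 8167/10000
s(8y) = (1/(8167/10000) − 1)/(8) = 1833/65336 ≈ 2.8055%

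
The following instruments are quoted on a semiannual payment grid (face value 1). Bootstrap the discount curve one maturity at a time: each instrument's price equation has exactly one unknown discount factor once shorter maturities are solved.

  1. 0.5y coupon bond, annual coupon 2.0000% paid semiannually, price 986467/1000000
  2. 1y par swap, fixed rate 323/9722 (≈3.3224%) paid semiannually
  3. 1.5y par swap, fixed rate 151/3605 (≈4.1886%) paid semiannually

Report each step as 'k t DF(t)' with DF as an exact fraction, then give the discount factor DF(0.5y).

1 1/2 9767/10000
2 1 9677/10000
3 3/2 2349/2500
DF(0.5y) = 9767/10000 ≈ 0.976700

step 1 [0.5y] bond c/2=1/100: DF=(986467/1000000 − 1/100·(0))/(1+1/100) = 9767/10000 ≈ 0.976700
step 2 [1y] swap r/2=323/19444: DF=(1 − 323/19444·(0.976700))/(1+323/19444) = 9677/10000 ≈ 0.967700
step 3 [1.5y] swap r/2=151/7210: DF=(1 − 151/7210·(0.976700+0.967700))/(1+151/7210) = 2349/2500 ≈ 0.939600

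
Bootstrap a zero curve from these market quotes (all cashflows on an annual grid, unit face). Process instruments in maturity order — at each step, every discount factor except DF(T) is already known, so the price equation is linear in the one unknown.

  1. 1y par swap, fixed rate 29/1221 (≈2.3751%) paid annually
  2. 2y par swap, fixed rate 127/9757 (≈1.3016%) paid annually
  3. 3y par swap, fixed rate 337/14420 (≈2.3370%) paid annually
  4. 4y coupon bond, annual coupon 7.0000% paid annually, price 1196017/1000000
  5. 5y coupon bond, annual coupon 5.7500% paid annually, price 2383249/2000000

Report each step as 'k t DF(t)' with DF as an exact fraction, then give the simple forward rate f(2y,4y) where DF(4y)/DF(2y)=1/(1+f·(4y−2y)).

1 1 1221/1250
2 2 4873/5000
3 3 4663/5000
4 4 9291/10000
5 5 1839/2000
f(2y,4y) = ((4873/5000)/(9291/10000) − 1)/(2) = 455/18582 ≈ 2.4486%

step 1 [1y] swap r/1=29/1221: DF=(1 − 29/1221·(0))/(1+29/1221) = 1221/1250 ≈ 0.976800
step 2 [2y] swap r/1=127/9757: DF=(1 − 127/9757·(0.976800))/(1+127/9757) = 4873/5000 ≈ 0.974600
step 3 [3y] swap r/1=337/14420: DF=(1 − 337/14420·(0.976800+0.974600))/(1+337/14420) = 4663/5000 ≈ 0.932600
step 4 [4y] bond c/1=7/100: DF=(1196017/1000000 − 7/100·(0.976800+0.974600+0.932600))/(1+7/100) = 9291/10000 ≈ 0.929100
step 5 [5y] bond c/1=23/400: DF=(2383249/2000000 − 23/400·(0.976800+0.974600+0.932600+0.929100))/(1+23/400) = 1839/2000 ≈ 0.919500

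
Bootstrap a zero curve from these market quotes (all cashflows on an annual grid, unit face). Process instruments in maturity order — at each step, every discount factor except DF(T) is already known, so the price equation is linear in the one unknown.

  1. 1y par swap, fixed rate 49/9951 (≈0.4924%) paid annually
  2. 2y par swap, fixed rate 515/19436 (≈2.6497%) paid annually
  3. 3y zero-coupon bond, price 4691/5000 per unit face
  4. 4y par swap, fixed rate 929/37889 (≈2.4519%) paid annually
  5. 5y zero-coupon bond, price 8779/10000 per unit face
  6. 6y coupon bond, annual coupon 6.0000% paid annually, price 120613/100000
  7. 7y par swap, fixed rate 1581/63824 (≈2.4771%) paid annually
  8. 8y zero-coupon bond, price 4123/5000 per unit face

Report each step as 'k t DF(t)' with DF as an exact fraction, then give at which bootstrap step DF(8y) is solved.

1 1 9951/10000
2 2 1897/2000
3 3 4691/5000
4 4 9071/10000
5 5 8779/10000
6 6 8737/10000
7 7 8419/10000
8 8 4123/5000
DF(8y) is solved at step 8

step 1 [1y] swap r/1=49/9951: DF=(1 − 49/9951·(0))/(1+49/9951) = 9951/10000 ≈ 0.995100
step 2 [2y] swap r/1=515/19436: DF=(1 − 515/19436·(0.995100))/(1+515/19436) = 1897/2000 ≈ 0.948500
step 3 [3y] zero: DF = P = 4691/5000 ≈ 0.938200
step 4 [4y] swap r/1=929/37889: DF=(1 − 929/37889·(0.995100+0.948500+0.938200))/(1+929/37889) = 9071/10000 ≈ 0.907100
step 5 [5y] zero: DF = P = 8779/10000 ≈ 0.877900
step 6 [6y] bond c/1=3/50: DF=(120613/100000 − 3/50·(0.995100+0.948500+0.938200+0.907100+0.877900))/(1+3/50) = 8737/10000 ≈ 0.873700
step 7 [7y] swap r/1=1581/63824: DF=(1 − 1581/63824·(0.995100+0.948500+0.938200+0.907100+0.877900+0.873700))/(1+1581/63824) = 8419/10000 ≈ 0.841900
step 8 [8y] zero: DF = P = 4123/5000 ≈ 0.824600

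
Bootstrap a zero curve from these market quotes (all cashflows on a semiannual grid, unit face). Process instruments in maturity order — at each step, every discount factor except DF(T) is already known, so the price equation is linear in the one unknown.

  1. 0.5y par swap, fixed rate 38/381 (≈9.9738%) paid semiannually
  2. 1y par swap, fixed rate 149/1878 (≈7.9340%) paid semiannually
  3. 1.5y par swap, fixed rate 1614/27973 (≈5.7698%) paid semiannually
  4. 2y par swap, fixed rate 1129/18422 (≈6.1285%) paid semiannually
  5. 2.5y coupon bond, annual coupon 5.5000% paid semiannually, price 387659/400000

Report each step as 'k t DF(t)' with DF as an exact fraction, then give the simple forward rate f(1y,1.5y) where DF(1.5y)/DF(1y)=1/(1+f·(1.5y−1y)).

1 1/2 381/400
2 1 1851/2000
3 3/2 9193/10000
4 2 8871/10000
5 5/2 4223/5000
f(1y,1.5y) = ((1851/2000)/(9193/10000) − 1)/(1/2) = 124/9193 ≈ 1.3489%

step 1 [0.5y] swap r/2=19/381: DF=(1 − 19/381·(0))/(1+19/381) = 381/400 ≈ 0.952500
step 2 [1y] swap r/2=149/3756: DF=(1 − 149/3756·(0.952500))/(1+149/3756) = 1851/2000 ≈ 0.925500
step 3 [1.5y] swap r/2=807/27973: DF=(1 − 807/27973·(0.952500+0.925500))/(1+807/27973) = 9193/10000 ≈ 0.919300
step 4 [2y] swap r/2=1129/36844: DF=(1 − 1129/36844·(0.952500+0.925500+0.919300))/(1+1129/36844) = 8871/10000 ≈ 0.887100
step 5 [2.5y] bond c/2=11/400: DF=(387659/400000 − 11/400·(0.952500+0.925500+0.919300+0.887100))/(1+11/400) = 4223/5000 ≈ 0.844600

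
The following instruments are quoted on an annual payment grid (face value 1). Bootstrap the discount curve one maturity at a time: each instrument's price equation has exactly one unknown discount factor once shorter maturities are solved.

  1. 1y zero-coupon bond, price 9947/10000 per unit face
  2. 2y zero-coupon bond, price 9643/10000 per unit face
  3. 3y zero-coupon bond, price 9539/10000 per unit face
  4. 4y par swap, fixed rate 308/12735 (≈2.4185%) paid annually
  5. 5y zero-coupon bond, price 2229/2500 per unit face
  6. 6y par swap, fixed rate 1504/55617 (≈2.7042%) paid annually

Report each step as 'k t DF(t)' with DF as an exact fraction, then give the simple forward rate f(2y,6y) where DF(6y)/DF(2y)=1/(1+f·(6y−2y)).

1 1 9947/10000
2 2 9643/10000
3 3 9539/10000
4 4 2269/2500
5 5 2229/2500
6 6 531/625
f(2y,6y) = ((9643/10000)/(531/625) − 1)/(4) = 1147/33984 ≈ 3.3751%

step 1 [1y] zero: DF = P = 9947/10000 ≈ 0.994700
step 2 [2y] zero: DF = P = 9643/10000 ≈ 0.964300
step 3 [3y] zero: DF = P = 9539/10000 ≈ 0.953900
step 4 [4y] swap r/1=308/12735: DF=(1 − 308/12735·(0.994700+0.964300+0.953900))/(1+308/12735) = 2269/2500 ≈ 0.907600
step 5 [5y] zero: DF = P = 2229/2500 ≈ 0.891600
step 6 [6y] swap r/1=1504/55617: DF=(1 − 1504/55617·(0.994700+0.964300+0.953900+0.907600+0.891600))/(1+1504/55617) = 531/625 ≈ 0.849600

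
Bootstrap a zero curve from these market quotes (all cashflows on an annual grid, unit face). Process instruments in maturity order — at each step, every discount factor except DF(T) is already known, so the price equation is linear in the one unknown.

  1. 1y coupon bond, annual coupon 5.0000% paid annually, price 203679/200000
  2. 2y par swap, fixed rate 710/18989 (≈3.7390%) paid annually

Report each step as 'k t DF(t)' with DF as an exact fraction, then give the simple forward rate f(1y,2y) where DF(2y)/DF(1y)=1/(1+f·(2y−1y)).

1 1 9699/10000
2 2 929/1000
f(1y,2y) = ((9699/10000)/(929/1000) − 1)/(1) = 409/9290 ≈ 4.4026%

step 1 [1y] bond c/1=1/20: DF=(203679/200000 − 1/20·(0))/(1+1/20) = 9699/10000 ≈ 0.969900
step 2 [2y] swap r/1=710/18989: DF=(1 − 710/18989·(0.969900))/(1+710/18989) = 929/1000 ≈ 0.929000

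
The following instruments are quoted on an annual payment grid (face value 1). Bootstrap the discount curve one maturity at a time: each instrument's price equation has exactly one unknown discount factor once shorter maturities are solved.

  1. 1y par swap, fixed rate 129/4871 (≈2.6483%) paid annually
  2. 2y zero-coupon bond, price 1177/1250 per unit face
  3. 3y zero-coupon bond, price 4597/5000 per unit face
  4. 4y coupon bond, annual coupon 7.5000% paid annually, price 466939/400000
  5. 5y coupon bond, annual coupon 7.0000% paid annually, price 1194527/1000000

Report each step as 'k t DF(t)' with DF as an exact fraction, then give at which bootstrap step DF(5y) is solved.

1 1 4871/5000
2 2 1177/1250
3 3 4597/5000
4 4 8881/10000
5 5 1091/1250
DF(5y) is solved at step 5

step 1 [1y] swap r/1=129/4871: DF=(1 − 129/4871·(0))/(1+129/4871) = 4871/5000 ≈ 0.974200
step 2 [2y] zero: DF = P = 1177/1250 ≈ 0.941600
step 3 [3y] zero: DF = P = 4597/5000 ≈ 0.919400
step 4 [4y] bond c/1=3/40: DF=(466939/400000 − 3/40·(0.974200+0.941600+0.919400))/(1+3/40) = 8881/10000 ≈ 0.888100
step 5 [5y] bond c/1=7/100: DF=(1194527/1000000 − 7/100·(0.974200+0.941600+0.919400+0.888100))/(1+7/100) = 1091/1250 ≈ 0.872800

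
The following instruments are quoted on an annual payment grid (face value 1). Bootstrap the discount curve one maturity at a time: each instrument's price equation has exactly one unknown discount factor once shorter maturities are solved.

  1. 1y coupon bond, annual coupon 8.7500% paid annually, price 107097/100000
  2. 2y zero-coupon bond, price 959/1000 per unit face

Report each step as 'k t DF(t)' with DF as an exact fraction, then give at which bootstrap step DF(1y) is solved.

step 1 [1y] bond c/1=7/80: DF=(107097/100000 − 7/80·(0))/(1+7/80) = 1231/1250 ≈ 0.984800
step 2 [2y] zero: DF = P = 959/1000 ≈ 0.959000

1 1 1231/1250
2 2 959/1000
DF(1y) is solved at step 1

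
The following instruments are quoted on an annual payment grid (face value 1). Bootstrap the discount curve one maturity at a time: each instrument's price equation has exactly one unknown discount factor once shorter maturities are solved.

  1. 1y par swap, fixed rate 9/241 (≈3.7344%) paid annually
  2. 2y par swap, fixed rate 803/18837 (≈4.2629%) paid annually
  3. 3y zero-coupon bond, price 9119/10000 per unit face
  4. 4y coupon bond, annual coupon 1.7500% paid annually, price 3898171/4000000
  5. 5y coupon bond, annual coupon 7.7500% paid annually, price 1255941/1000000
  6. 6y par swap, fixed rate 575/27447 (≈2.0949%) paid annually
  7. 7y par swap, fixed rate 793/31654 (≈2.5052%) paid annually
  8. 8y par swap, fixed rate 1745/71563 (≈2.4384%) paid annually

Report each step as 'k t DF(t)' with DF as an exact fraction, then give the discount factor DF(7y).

1 1 241/250
2 2 9197/10000
3 3 9119/10000
4 4 9097/10000
5 5 8991/10000
6 6 177/200
7 7 4207/5000
8 8 1651/2000
DF(7y) = 4207/5000 ≈ 0.841400

step 1 [1y] swap r/1=9/241: DF=(1 − 9/241·(0))/(1+9/241) = 241/250 ≈ 0.964000
step 2 [2y] swap r/1=803/18837: DF=(1 − 803/18837·(0.964000))/(1+803/18837) = 9197/10000 ≈ 0.919700
step 3 [3y] zero: DF = P = 9119/10000 ≈ 0.911900
step 4 [4y] bond c/1=7/400: DF=(3898171/4000000 − 7/400·(0.964000+0.919700+0.911900))/(1+7/400) = 9097/10000 ≈ 0.909700
step 5 [5y] bond c/1=31/400: DF=(1255941/1000000 − 31/400·(0.964000+0.919700+0.911900+0.909700))/(1+31/400) = 8991/10000 ≈ 0.899100
step 6 [6y] swap r/1=575/27447: DF=(1 − 575/27447·(0.964000+0.919700+0.911900+0.909700+0.899100))/(1+575/27447) = 177/200 ≈ 0.885000
step 7 [7y] swap r/1=793/31654: DF=(1 − 793/31654·(0.964000+0.919700+0.911900+0.909700+0.899100+0.885000))/(1+793/31654) = 4207/5000 ≈ 0.841400
step 8 [8y] swap r/1=1745/71563: DF=(1 − 1745/71563·(0.964000+0.919700+0.911900+0.909700+0.899100+0.885000+0.841400))/(1+1745/71563) = 1651/2000 ≈ 0.825500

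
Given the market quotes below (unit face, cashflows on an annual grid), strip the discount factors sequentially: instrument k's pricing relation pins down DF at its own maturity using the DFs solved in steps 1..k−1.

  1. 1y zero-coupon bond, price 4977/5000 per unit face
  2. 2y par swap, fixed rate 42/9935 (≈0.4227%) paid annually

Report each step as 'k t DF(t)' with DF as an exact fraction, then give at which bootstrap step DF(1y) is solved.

step 1 [1y] zero: DF = P = 4977/5000 ≈ 0.995400
step 2 [2y] swap r/1=42/9935: DF=(1 − 42/9935·(0.995400))/(1+42/9935) = 2479/2500 ≈ 0.991600

1 1 4977/5000
2 2 2479/2500
DF(1y) is solved at step 1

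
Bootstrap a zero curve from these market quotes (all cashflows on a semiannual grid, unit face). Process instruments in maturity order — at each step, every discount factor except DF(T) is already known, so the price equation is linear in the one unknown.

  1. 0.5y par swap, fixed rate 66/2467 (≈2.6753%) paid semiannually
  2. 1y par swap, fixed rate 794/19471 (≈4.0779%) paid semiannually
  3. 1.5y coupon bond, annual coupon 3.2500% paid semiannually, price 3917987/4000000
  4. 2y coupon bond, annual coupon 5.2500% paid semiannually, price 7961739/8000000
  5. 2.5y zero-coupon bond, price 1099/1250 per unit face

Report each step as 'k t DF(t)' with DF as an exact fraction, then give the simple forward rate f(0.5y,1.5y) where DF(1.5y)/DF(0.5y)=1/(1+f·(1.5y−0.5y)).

step 1 [0.5y] swap r/2=33/2467: DF=(1 − 33/2467·(0))/(1+33/2467) = 2467/2500 ≈ 0.986800
step 2 [1y] swap r/2=397/19471: DF=(1 − 397/19471·(0.986800))/(1+397/19471) = 9603/10000 ≈ 0.960300
step 3 [1.5y] bond c/2=13/800: DF=(3917987/4000000 − 13/800·(0.986800+0.960300))/(1+13/800) = 9327/10000 ≈ 0.932700
step 4 [2y] bond c/2=21/800: DF=(7961739/8000000 − 21/800·(0.986800+0.960300+0.932700))/(1+21/800) = 8961/10000 ≈ 0.896100
step 5 [2.5y] zero: DF = P = 1099/1250 ≈ 0.879200

1 1/2 2467/2500
2 1 9603/10000
3 3/2 9327/10000
4 2 8961/10000
5 5/2 1099/1250
f(0.5y,1.5y) = ((2467/2500)/(9327/10000) − 1)/(1) = 541/9327 ≈ 5.8004%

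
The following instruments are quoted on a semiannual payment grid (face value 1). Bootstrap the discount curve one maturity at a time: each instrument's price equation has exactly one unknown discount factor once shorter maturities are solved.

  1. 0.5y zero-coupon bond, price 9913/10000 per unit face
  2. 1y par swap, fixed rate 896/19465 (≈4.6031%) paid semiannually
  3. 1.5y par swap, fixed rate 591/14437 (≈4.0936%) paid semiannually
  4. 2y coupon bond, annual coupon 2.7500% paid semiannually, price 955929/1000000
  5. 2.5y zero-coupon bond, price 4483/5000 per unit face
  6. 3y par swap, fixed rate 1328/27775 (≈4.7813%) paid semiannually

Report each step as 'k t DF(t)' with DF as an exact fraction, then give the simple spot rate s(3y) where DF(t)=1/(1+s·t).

step 1 [0.5y] zero: DF = P = 9913/10000 ≈ 0.991300
step 2 [1y] swap r/2=448/19465: DF=(1 − 448/19465·(0.991300))/(1+448/19465) = 597/625 ≈ 0.955200
step 3 [1.5y] swap r/2=591/28874: DF=(1 − 591/28874·(0.991300+0.955200))/(1+591/28874) = 9409/10000 ≈ 0.940900
step 4 [2y] bond c/2=11/800: DF=(955929/1000000 − 11/800·(0.991300+0.955200+0.940900))/(1+11/800) = 4519/5000 ≈ 0.903800
step 5 [2.5y] zero: DF = P = 4483/5000 ≈ 0.896600
step 6 [3y] swap r/2=664/27775: DF=(1 − 664/27775·(0.991300+0.955200+0.940900+0.903800+0.896600))/(1+664/27775) = 542/625 ≈ 0.867200

1 1/2 9913/10000
2 1 597/625
3 3/2 9409/10000
4 2 4519/5000
5 5/2 4483/5000
6 3 542/625
s(3y) = (1/(542/625) − 1)/(3) = 83/1626 ≈ 5.1046%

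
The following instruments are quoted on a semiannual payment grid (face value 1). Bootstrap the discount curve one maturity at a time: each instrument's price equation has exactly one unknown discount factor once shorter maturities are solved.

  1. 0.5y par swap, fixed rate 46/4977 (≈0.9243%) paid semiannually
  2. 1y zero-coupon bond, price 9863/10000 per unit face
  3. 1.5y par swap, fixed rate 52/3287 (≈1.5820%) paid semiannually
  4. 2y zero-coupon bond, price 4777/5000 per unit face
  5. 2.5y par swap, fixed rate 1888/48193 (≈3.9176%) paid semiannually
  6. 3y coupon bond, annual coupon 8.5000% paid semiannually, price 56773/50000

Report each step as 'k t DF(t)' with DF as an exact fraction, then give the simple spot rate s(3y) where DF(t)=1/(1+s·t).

1 1/2 4977/5000
2 1 9863/10000
3 3/2 4883/5000
4 2 4777/5000
5 5/2 566/625
6 3 8927/10000
s(3y) = (1/(8927/10000) − 1)/(3) = 1073/26781 ≈ 4.0066%

step 1 [0.5y] swap r/2=23/4977: DF=(1 − 23/4977·(0))/(1+23/4977) = 4977/5000 ≈ 0.995400
step 2 [1y] zero: DF = P = 9863/10000 ≈ 0.986300
step 3 [1.5y] swap r/2=26/3287: DF=(1 − 26/3287·(0.995400+0.986300))/(1+26/3287) = 4883/5000 ≈ 0.976600
step 4 [2y] zero: DF = P = 4777/5000 ≈ 0.955400
step 5 [2.5y] swap r/2=944/48193: DF=(1 − 944/48193·(0.995400+0.986300+0.976600+0.955400))/(1+944/48193) = 566/625 ≈ 0.905600
step 6 [3y] bond c/2=17/400: DF=(56773/50000 − 17/400·(0.995400+0.986300+0.976600+0.955400+0.905600))/(1+17/400) = 8927/10000 ≈ 0.892700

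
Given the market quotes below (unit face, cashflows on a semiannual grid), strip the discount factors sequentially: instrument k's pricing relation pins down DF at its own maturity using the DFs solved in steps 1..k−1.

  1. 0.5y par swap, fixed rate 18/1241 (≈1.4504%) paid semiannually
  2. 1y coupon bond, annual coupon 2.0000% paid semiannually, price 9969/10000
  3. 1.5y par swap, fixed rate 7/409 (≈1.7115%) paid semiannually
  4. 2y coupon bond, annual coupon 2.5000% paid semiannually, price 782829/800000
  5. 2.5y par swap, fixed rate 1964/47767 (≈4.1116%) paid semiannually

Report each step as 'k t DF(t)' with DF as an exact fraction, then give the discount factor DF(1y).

step 1 [0.5y] swap r/2=9/1241: DF=(1 − 9/1241·(0))/(1+9/1241) = 1241/1250 ≈ 0.992800
step 2 [1y] bond c/2=1/100: DF=(9969/10000 − 1/100·(0.992800))/(1+1/100) = 2443/2500 ≈ 0.977200
step 3 [1.5y] swap r/2=7/818: DF=(1 − 7/818·(0.992800+0.977200))/(1+7/818) = 2437/2500 ≈ 0.974800
step 4 [2y] bond c/2=1/80: DF=(782829/800000 − 1/80·(0.992800+0.977200+0.974800))/(1+1/80) = 9301/10000 ≈ 0.930100
step 5 [2.5y] swap r/2=982/47767: DF=(1 − 982/47767·(0.992800+0.977200+0.974800+0.930100))/(1+982/47767) = 4509/5000 ≈ 0.901800

1 1/2 1241/1250
2 1 2443/2500
3 3/2 2437/2500
4 2 9301/10000
5 5/2 4509/5000
DF(1y) = 2443/2500 ≈ 0.977200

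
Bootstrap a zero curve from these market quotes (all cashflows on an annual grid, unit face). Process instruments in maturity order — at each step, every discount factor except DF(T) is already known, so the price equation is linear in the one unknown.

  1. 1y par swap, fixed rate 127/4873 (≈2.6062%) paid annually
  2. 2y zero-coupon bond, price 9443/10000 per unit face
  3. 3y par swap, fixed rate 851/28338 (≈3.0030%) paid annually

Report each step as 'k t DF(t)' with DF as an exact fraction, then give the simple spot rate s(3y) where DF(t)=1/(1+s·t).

step 1 [1y] swap r/1=127/4873: DF=(1 − 127/4873·(0))/(1+127/4873) = 4873/5000 ≈ 0.974600
step 2 [2y] zero: DF = P = 9443/10000 ≈ 0.944300
step 3 [3y] swap r/1=851/28338: DF=(1 − 851/28338·(0.974600+0.944300))/(1+851/28338) = 9149/10000 ≈ 0.914900

1 1 4873/5000
2 2 9443/10000
3 3 9149/10000
s(3y) = (1/(9149/10000) − 1)/(3) = 851/27447 ≈ 3.1005%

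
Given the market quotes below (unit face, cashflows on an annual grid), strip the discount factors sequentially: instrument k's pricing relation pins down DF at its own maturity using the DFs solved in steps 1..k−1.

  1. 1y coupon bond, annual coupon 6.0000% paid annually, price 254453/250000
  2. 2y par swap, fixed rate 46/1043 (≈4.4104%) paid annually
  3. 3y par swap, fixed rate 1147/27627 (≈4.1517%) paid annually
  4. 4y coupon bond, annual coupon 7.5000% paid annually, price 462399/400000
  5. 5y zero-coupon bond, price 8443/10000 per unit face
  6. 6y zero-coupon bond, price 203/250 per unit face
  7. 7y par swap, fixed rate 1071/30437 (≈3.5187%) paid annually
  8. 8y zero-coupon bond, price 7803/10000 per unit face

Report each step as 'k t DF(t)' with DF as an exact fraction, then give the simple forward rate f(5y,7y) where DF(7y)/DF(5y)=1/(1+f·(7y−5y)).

step 1 [1y] bond c/1=3/50: DF=(254453/250000 − 3/50·(0))/(1+3/50) = 4801/5000 ≈ 0.960200
step 2 [2y] swap r/1=46/1043: DF=(1 − 46/1043·(0.960200))/(1+46/1043) = 2293/2500 ≈ 0.917200
step 3 [3y] swap r/1=1147/27627: DF=(1 − 1147/27627·(0.960200+0.917200))/(1+1147/27627) = 8853/10000 ≈ 0.885300
step 4 [4y] bond c/1=3/40: DF=(462399/400000 − 3/40·(0.960200+0.917200+0.885300))/(1+3/40) = 4413/5000 ≈ 0.882600
step 5 [5y] zero: DF = P = 8443/10000 ≈ 0.844300
step 6 [6y] zero: DF = P = 203/250 ≈ 0.812000
step 7 [7y] swap r/1=1071/30437: DF=(1 − 1071/30437·(0.960200+0.917200+0.885300+0.882600+0.844300+0.812000))/(1+1071/30437) = 3929/5000 ≈ 0.785800
step 8 [8y] zero: DF = P = 7803/10000 ≈ 0.780300

1 1 4801/5000
2 2 2293/2500
3 3 8853/10000
4 4 4413/5000
5 5 8443/10000
6 6 203/250
7 7 3929/5000
8 8 7803/10000
f(5y,7y) = ((8443/10000)/(3929/5000) − 1)/(2) = 585/15716 ≈ 3.7223%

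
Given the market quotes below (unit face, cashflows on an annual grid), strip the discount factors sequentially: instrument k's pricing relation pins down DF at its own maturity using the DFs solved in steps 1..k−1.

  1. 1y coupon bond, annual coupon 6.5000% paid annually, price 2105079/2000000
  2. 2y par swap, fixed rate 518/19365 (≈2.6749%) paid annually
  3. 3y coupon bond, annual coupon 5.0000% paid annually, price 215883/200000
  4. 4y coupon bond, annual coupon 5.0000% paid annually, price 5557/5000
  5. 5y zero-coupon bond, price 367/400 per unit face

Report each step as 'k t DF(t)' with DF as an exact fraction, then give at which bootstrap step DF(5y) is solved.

1 1 9883/10000
2 2 4741/5000
3 3 4679/5000
4 4 9217/10000
5 5 367/400
DF(5y) is solved at step 5

step 1 [1y] bond c/1=13/200: DF=(2105079/2000000 − 13/200·(0))/(1+13/200) = 9883/10000 ≈ 0.988300
step 2 [2y] swap r/1=518/19365: DF=(1 − 518/19365·(0.988300))/(1+518/19365) = 4741/5000 ≈ 0.948200
step 3 [3y] bond c/1=1/20: DF=(215883/200000 − 1/20·(0.988300+0.948200))/(1+1/20) = 4679/5000 ≈ 0.935800
step 4 [4y] bond c/1=1/20: DF=(5557/5000 − 1/20·(0.988300+0.948200+0.935800))/(1+1/20) = 9217/10000 ≈ 0.921700
step 5 [5y] zero: DF = P = 367/400 ≈ 0.917500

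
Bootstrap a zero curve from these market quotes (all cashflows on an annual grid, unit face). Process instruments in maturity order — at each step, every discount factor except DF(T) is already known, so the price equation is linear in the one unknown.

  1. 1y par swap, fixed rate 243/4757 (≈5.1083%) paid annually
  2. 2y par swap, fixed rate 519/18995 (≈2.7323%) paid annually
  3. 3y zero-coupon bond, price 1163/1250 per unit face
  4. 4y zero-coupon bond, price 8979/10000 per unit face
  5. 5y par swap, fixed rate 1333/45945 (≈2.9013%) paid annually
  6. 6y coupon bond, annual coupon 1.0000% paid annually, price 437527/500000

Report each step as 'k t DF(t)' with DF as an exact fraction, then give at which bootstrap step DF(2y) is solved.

1 1 4757/5000
2 2 9481/10000
3 3 1163/1250
4 4 8979/10000
5 5 8667/10000
6 6 8209/10000
DF(2y) is solved at step 2

step 1 [1y] swap r/1=243/4757: DF=(1 − 243/4757·(0))/(1+243/4757) = 4757/5000 ≈ 0.951400
step 2 [2y] swap r/1=519/18995: DF=(1 − 519/18995·(0.951400))/(1+519/18995) = 9481/10000 ≈ 0.948100
step 3 [3y] zero: DF = P = 1163/1250 ≈ 0.930400
step 4 [4y] zero: DF = P = 8979/10000 ≈ 0.897900
step 5 [5y] swap r/1=1333/45945: DF=(1 − 1333/45945·(0.951400+0.948100+0.930400+0.897900))/(1+1333/45945) = 8667/10000 ≈ 0.866700
step 6 [6y] bond c/1=1/100: DF=(437527/500000 − 1/100·(0.951400+0.948100+0.930400+0.897900+0.866700))/(1+1/100) = 8209/10000 ≈ 0.820900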